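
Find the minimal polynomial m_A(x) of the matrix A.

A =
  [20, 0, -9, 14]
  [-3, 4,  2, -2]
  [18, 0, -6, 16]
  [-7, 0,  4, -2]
x^3 - 12*x^2 + 48*x - 64

The characteristic polynomial is χ_A(x) = (x - 4)^4, so the eigenvalues are known. The minimal polynomial is
  m_A(x) = Π_λ (x − λ)^{k_λ}
where k_λ is the size of the *largest* Jordan block for λ (equivalently, the smallest k with (A − λI)^k v = 0 for every generalised eigenvector v of λ).

  λ = 4: largest Jordan block has size 3, contributing (x − 4)^3

So m_A(x) = (x - 4)^3 = x^3 - 12*x^2 + 48*x - 64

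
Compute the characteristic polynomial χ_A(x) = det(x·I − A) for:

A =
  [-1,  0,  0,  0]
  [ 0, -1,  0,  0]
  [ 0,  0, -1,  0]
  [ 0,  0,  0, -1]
x^4 + 4*x^3 + 6*x^2 + 4*x + 1

Expanding det(x·I − A) (e.g. by cofactor expansion or by noting that A is similar to its Jordan form J, which has the same characteristic polynomial as A) gives
  χ_A(x) = x^4 + 4*x^3 + 6*x^2 + 4*x + 1
which factors as (x + 1)^4. The eigenvalues (with algebraic multiplicities) are λ = -1 with multiplicity 4.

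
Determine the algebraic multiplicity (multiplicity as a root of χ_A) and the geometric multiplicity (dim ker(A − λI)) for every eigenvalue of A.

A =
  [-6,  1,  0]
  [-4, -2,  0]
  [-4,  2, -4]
λ = -4: alg = 3, geom = 2

Step 1 — factor the characteristic polynomial to read off the algebraic multiplicities:
  χ_A(x) = (x + 4)^3

Step 2 — compute geometric multiplicities via the rank-nullity identity g(λ) = n − rank(A − λI):
  rank(A − (-4)·I) = 1, so dim ker(A − (-4)·I) = n − 1 = 2

Summary:
  λ = -4: algebraic multiplicity = 3, geometric multiplicity = 2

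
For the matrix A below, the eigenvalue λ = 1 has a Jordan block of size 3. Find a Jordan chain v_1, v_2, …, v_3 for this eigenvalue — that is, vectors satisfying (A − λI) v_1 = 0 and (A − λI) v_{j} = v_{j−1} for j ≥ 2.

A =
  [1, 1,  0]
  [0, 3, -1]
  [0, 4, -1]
A Jordan chain for λ = 1 of length 3:
v_1 = (2, 0, 0)ᵀ
v_2 = (1, 2, 4)ᵀ
v_3 = (0, 1, 0)ᵀ

Let N = A − (1)·I. We want v_3 with N^3 v_3 = 0 but N^2 v_3 ≠ 0; then v_{j-1} := N · v_j for j = 3, …, 2.

Pick v_3 = (0, 1, 0)ᵀ.
Then v_2 = N · v_3 = (1, 2, 4)ᵀ.
Then v_1 = N · v_2 = (2, 0, 0)ᵀ.

Sanity check: (A − (1)·I) v_1 = (0, 0, 0)ᵀ = 0. ✓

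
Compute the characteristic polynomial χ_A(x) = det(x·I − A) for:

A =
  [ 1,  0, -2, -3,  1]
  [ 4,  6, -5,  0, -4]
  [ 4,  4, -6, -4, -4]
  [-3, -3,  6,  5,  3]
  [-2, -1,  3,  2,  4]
x^5 - 10*x^4 + 40*x^3 - 80*x^2 + 80*x - 32

Expanding det(x·I − A) (e.g. by cofactor expansion or by noting that A is similar to its Jordan form J, which has the same characteristic polynomial as A) gives
  χ_A(x) = x^5 - 10*x^4 + 40*x^3 - 80*x^2 + 80*x - 32
which factors as (x - 2)^5. The eigenvalues (with algebraic multiplicities) are λ = 2 with multiplicity 5.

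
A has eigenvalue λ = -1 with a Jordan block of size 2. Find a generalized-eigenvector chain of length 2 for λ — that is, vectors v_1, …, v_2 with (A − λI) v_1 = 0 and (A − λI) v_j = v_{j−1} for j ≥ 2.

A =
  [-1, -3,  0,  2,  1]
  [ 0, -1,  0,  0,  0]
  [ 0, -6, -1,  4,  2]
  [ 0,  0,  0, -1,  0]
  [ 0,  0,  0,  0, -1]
A Jordan chain for λ = -1 of length 2:
v_1 = (-3, 0, -6, 0, 0)ᵀ
v_2 = (0, 1, 0, 0, 0)ᵀ

Let N = A − (-1)·I. We want v_2 with N^2 v_2 = 0 but N^1 v_2 ≠ 0; then v_{j-1} := N · v_j for j = 2, …, 2.

Pick v_2 = (0, 1, 0, 0, 0)ᵀ.
Then v_1 = N · v_2 = (-3, 0, -6, 0, 0)ᵀ.

Sanity check: (A − (-1)·I) v_1 = (0, 0, 0, 0, 0)ᵀ = 0. ✓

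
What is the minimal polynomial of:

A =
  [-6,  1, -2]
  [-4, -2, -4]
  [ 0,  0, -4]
x^2 + 8*x + 16

The characteristic polynomial is χ_A(x) = (x + 4)^3, so the eigenvalues are known. The minimal polynomial is
  m_A(x) = Π_λ (x − λ)^{k_λ}
where k_λ is the size of the *largest* Jordan block for λ (equivalently, the smallest k with (A − λI)^k v = 0 for every generalised eigenvector v of λ).

  λ = -4: largest Jordan block has size 2, contributing (x + 4)^2

So m_A(x) = (x + 4)^2 = x^2 + 8*x + 16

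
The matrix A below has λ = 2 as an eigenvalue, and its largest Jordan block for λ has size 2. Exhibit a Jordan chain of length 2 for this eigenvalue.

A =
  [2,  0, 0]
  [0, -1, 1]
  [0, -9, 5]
A Jordan chain for λ = 2 of length 2:
v_1 = (0, -3, -9)ᵀ
v_2 = (0, 1, 0)ᵀ

Let N = A − (2)·I. We want v_2 with N^2 v_2 = 0 but N^1 v_2 ≠ 0; then v_{j-1} := N · v_j for j = 2, …, 2.

Pick v_2 = (0, 1, 0)ᵀ.
Then v_1 = N · v_2 = (0, -3, -9)ᵀ.

Sanity check: (A − (2)·I) v_1 = (0, 0, 0)ᵀ = 0. ✓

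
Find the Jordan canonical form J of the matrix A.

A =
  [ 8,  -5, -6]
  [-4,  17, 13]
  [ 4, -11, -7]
J_3(6)

The characteristic polynomial is
  det(x·I − A) = x^3 - 18*x^2 + 108*x - 216 = (x - 6)^3

Eigenvalues and multiplicities (the geometric multiplicity of λ is n − rank(A − λI), which equals the number of Jordan blocks for λ):
  λ = 6: algebraic multiplicity = 3, geometric multiplicity = 1

Determining the block sizes for each eigenvalue:
  λ = 6: one block (gm = 1), so the single block has size am = 3 → block sizes [3]

Assembling the blocks gives a Jordan form
J =
  [6, 1, 0]
  [0, 6, 1]
  [0, 0, 6]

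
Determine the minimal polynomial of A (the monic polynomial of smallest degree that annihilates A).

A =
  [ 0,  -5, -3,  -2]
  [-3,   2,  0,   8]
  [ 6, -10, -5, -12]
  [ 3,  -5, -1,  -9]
x^3 + 9*x^2 + 27*x + 27

The characteristic polynomial is χ_A(x) = (x + 3)^4, so the eigenvalues are known. The minimal polynomial is
  m_A(x) = Π_λ (x − λ)^{k_λ}
where k_λ is the size of the *largest* Jordan block for λ (equivalently, the smallest k with (A − λI)^k v = 0 for every generalised eigenvector v of λ).

  λ = -3: largest Jordan block has size 3, contributing (x + 3)^3

So m_A(x) = (x + 3)^3 = x^3 + 9*x^2 + 27*x + 27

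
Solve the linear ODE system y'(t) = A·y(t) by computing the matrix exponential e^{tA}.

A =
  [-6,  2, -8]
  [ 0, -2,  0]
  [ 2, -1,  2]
e^{tA} =
  [-4*t*exp(-2*t) + exp(-2*t), 2*t*exp(-2*t), -8*t*exp(-2*t)]
  [0, exp(-2*t), 0]
  [2*t*exp(-2*t), -t*exp(-2*t), 4*t*exp(-2*t) + exp(-2*t)]

Strategy: write A = P · J · P⁻¹ where J is a Jordan canonical form, so e^{tA} = P · e^{tJ} · P⁻¹, and e^{tJ} can be computed block-by-block.

A has Jordan form
J =
  [-2,  1,  0]
  [ 0, -2,  0]
  [ 0,  0, -2]
(up to reordering of blocks).

Per-block formulas:
  For a 1×1 block at λ = -2: exp(t · [-2]) = [e^(-2t)].
  For a 2×2 Jordan block J_2(-2): exp(t · J_2(-2)) = e^(-2t)·(I + t·N), where N is the 2×2 nilpotent shift.

After assembling e^{tJ} and conjugating by P, we get:

e^{tA} =
  [-4*t*exp(-2*t) + exp(-2*t), 2*t*exp(-2*t), -8*t*exp(-2*t)]
  [0, exp(-2*t), 0]
  [2*t*exp(-2*t), -t*exp(-2*t), 4*t*exp(-2*t) + exp(-2*t)]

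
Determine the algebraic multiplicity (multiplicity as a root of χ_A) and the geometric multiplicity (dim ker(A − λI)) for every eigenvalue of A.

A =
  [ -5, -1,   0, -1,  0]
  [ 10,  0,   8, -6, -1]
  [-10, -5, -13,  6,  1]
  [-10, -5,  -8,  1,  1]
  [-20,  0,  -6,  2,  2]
λ = -5: alg = 3, geom = 2; λ = 0: alg = 2, geom = 1

Step 1 — factor the characteristic polynomial to read off the algebraic multiplicities:
  χ_A(x) = x^2*(x + 5)^3

Step 2 — compute geometric multiplicities via the rank-nullity identity g(λ) = n − rank(A − λI):
  rank(A − (-5)·I) = 3, so dim ker(A − (-5)·I) = n − 3 = 2
  rank(A − (0)·I) = 4, so dim ker(A − (0)·I) = n − 4 = 1

Summary:
  λ = -5: algebraic multiplicity = 3, geometric multiplicity = 2
  λ = 0: algebraic multiplicity = 2, geometric multiplicity = 1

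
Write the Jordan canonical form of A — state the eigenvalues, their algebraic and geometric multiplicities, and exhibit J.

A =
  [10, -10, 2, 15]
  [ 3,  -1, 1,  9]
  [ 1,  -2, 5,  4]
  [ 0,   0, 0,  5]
J_1(4) ⊕ J_3(5)

The characteristic polynomial is
  det(x·I − A) = x^4 - 19*x^3 + 135*x^2 - 425*x + 500 = (x - 5)^3*(x - 4)

Eigenvalues and multiplicities (the geometric multiplicity of λ is n − rank(A − λI), which equals the number of Jordan blocks for λ):
  λ = 4: algebraic multiplicity = 1, geometric multiplicity = 1
  λ = 5: algebraic multiplicity = 3, geometric multiplicity = 1

Determining the block sizes for each eigenvalue:
  λ = 4: one block (gm = 1), so the single block has size am = 1 → block sizes [1]
  λ = 5: one block (gm = 1), so the single block has size am = 3 → block sizes [3]

Assembling the blocks gives a Jordan form
J =
  [4, 0, 0, 0]
  [0, 5, 1, 0]
  [0, 0, 5, 1]
  [0, 0, 0, 5]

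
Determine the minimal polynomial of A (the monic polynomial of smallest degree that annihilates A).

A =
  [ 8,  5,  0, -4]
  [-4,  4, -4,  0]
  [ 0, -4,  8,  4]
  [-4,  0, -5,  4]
x^2 - 12*x + 36

The characteristic polynomial is χ_A(x) = (x - 6)^4, so the eigenvalues are known. The minimal polynomial is
  m_A(x) = Π_λ (x − λ)^{k_λ}
where k_λ is the size of the *largest* Jordan block for λ (equivalently, the smallest k with (A − λI)^k v = 0 for every generalised eigenvector v of λ).

  λ = 6: largest Jordan block has size 2, contributing (x − 6)^2

So m_A(x) = (x - 6)^2 = x^2 - 12*x + 36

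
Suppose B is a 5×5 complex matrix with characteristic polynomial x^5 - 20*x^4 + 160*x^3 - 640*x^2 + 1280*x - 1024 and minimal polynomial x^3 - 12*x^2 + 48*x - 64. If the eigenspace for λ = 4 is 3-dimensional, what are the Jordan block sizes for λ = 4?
Block sizes for λ = 4: [3, 1, 1]

Step 1 — from the characteristic polynomial, algebraic multiplicity of λ = 4 is 5. From dim ker(B − (4)·I) = 3, there are exactly 3 Jordan blocks for λ = 4.
Step 2 — from the minimal polynomial, the factor (x − 4)^3 tells us the largest block for λ = 4 has size 3.
Step 3 — with total size 5, 3 blocks, and largest block 3, the block sizes (in nonincreasing order) are [3, 1, 1].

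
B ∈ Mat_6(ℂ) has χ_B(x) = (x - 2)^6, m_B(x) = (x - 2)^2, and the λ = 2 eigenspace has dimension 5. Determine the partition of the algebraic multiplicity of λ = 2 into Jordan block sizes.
Block sizes for λ = 2: [2, 1, 1, 1, 1]

Step 1 — from the characteristic polynomial, algebraic multiplicity of λ = 2 is 6. From dim ker(B − (2)·I) = 5, there are exactly 5 Jordan blocks for λ = 2.
Step 2 — from the minimal polynomial, the factor (x − 2)^2 tells us the largest block for λ = 2 has size 2.
Step 3 — with total size 6, 5 blocks, and largest block 2, the block sizes (in nonincreasing order) are [2, 1, 1, 1, 1].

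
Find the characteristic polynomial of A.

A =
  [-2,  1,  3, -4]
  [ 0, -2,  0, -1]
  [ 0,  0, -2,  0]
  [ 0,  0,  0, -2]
x^4 + 8*x^3 + 24*x^2 + 32*x + 16

Expanding det(x·I − A) (e.g. by cofactor expansion or by noting that A is similar to its Jordan form J, which has the same characteristic polynomial as A) gives
  χ_A(x) = x^4 + 8*x^3 + 24*x^2 + 32*x + 16
which factors as (x + 2)^4. The eigenvalues (with algebraic multiplicities) are λ = -2 with multiplicity 4.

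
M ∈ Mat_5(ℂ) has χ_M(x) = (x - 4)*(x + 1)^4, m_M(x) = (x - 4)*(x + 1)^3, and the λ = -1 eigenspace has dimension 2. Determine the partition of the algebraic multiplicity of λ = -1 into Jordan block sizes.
Block sizes for λ = -1: [3, 1]

Step 1 — from the characteristic polynomial, algebraic multiplicity of λ = -1 is 4. From dim ker(M − (-1)·I) = 2, there are exactly 2 Jordan blocks for λ = -1.
Step 2 — from the minimal polynomial, the factor (x + 1)^3 tells us the largest block for λ = -1 has size 3.
Step 3 — with total size 4, 2 blocks, and largest block 3, the block sizes (in nonincreasing order) are [3, 1].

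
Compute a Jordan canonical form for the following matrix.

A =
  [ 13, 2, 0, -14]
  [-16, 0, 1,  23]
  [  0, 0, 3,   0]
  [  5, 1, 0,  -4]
J_3(3) ⊕ J_1(3)

The characteristic polynomial is
  det(x·I − A) = x^4 - 12*x^3 + 54*x^2 - 108*x + 81 = (x - 3)^4

Eigenvalues and multiplicities (the geometric multiplicity of λ is n − rank(A − λI), which equals the number of Jordan blocks for λ):
  λ = 3: algebraic multiplicity = 4, geometric multiplicity = 2

Determining the block sizes for each eigenvalue:
  λ = 3: with am = 4 and gm = 2, the partition is not yet determined (e.g. several partitions of 4 into 2 parts exist). Let N = A − (3)·I. Computing rank(N^1) = 2, rank(N^2) = 1, rank(N^3) = 0; the number of blocks of size ≥ j is rank(N^{j−1}) − rank(N^j), giving [2, 1, 1]. So we have 1 block(s) of size 3, 1 block(s) of size 1 → block sizes [3, 1]

Assembling the blocks gives a Jordan form
J =
  [3, 1, 0, 0]
  [0, 3, 1, 0]
  [0, 0, 3, 0]
  [0, 0, 0, 3]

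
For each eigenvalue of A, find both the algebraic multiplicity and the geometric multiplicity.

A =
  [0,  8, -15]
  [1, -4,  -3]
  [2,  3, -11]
λ = -5: alg = 3, geom = 1

Step 1 — factor the characteristic polynomial to read off the algebraic multiplicities:
  χ_A(x) = (x + 5)^3

Step 2 — compute geometric multiplicities via the rank-nullity identity g(λ) = n − rank(A − λI):
  rank(A − (-5)·I) = 2, so dim ker(A − (-5)·I) = n − 2 = 1

Summary:
  λ = -5: algebraic multiplicity = 3, geometric multiplicity = 1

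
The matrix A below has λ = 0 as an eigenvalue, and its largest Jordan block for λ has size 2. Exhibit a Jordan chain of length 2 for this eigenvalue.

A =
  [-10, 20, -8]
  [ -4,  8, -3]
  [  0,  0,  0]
A Jordan chain for λ = 0 of length 2:
v_1 = (-2, -1, 0)ᵀ
v_2 = (1, 0, -1)ᵀ

Let N = A − (0)·I. We want v_2 with N^2 v_2 = 0 but N^1 v_2 ≠ 0; then v_{j-1} := N · v_j for j = 2, …, 2.

Pick v_2 = (1, 0, -1)ᵀ.
Then v_1 = N · v_2 = (-2, -1, 0)ᵀ.

Sanity check: (A − (0)·I) v_1 = (0, 0, 0)ᵀ = 0. ✓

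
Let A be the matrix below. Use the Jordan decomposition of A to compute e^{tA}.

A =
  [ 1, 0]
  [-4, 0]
e^{tA} =
  [exp(t), 0]
  [4 - 4*exp(t), 1]

Strategy: write A = P · J · P⁻¹ where J is a Jordan canonical form, so e^{tA} = P · e^{tJ} · P⁻¹, and e^{tJ} can be computed block-by-block.

A has Jordan form
J =
  [0, 0]
  [0, 1]
(up to reordering of blocks).

Per-block formulas:
  For a 1×1 block at λ = 1: exp(t · [1]) = [e^(1t)].
  For a 1×1 block at λ = 0: exp(t · [0]) = [e^(0t)].

After assembling e^{tJ} and conjugating by P, we get:

e^{tA} =
  [exp(t), 0]
  [4 - 4*exp(t), 1]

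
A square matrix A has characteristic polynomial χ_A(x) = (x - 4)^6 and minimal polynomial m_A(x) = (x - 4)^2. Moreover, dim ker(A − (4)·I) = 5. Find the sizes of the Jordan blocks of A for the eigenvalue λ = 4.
Block sizes for λ = 4: [2, 1, 1, 1, 1]

Step 1 — from the characteristic polynomial, algebraic multiplicity of λ = 4 is 6. From dim ker(A − (4)·I) = 5, there are exactly 5 Jordan blocks for λ = 4.
Step 2 — from the minimal polynomial, the factor (x − 4)^2 tells us the largest block for λ = 4 has size 2.
Step 3 — with total size 6, 5 blocks, and largest block 2, the block sizes (in nonincreasing order) are [2, 1, 1, 1, 1].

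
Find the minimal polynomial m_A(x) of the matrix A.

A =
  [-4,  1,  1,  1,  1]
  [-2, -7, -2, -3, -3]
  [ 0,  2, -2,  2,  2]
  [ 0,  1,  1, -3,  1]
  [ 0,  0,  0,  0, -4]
x^3 + 12*x^2 + 48*x + 64

The characteristic polynomial is χ_A(x) = (x + 4)^5, so the eigenvalues are known. The minimal polynomial is
  m_A(x) = Π_λ (x − λ)^{k_λ}
where k_λ is the size of the *largest* Jordan block for λ (equivalently, the smallest k with (A − λI)^k v = 0 for every generalised eigenvector v of λ).

  λ = -4: largest Jordan block has size 3, contributing (x + 4)^3

So m_A(x) = (x + 4)^3 = x^3 + 12*x^2 + 48*x + 64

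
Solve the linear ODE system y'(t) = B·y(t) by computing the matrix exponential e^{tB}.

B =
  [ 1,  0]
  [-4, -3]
e^{tB} =
  [exp(t), 0]
  [-exp(t) + exp(-3*t), exp(-3*t)]

Strategy: write B = P · J · P⁻¹ where J is a Jordan canonical form, so e^{tB} = P · e^{tJ} · P⁻¹, and e^{tJ} can be computed block-by-block.

B has Jordan form
J =
  [-3, 0]
  [ 0, 1]
(up to reordering of blocks).

Per-block formulas:
  For a 1×1 block at λ = -3: exp(t · [-3]) = [e^(-3t)].
  For a 1×1 block at λ = 1: exp(t · [1]) = [e^(1t)].

After assembling e^{tJ} and conjugating by P, we get:

e^{tB} =
  [exp(t), 0]
  [-exp(t) + exp(-3*t), exp(-3*t)]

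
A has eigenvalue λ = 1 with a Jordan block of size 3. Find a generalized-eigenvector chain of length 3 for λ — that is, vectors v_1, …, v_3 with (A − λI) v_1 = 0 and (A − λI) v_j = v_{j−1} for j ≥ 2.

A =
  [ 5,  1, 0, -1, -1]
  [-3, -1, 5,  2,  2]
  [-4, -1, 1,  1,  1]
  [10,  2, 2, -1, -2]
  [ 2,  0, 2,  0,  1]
A Jordan chain for λ = 1 of length 3:
v_1 = (1, -2, -1, 2, 0)ᵀ
v_2 = (4, -3, -4, 10, 2)ᵀ
v_3 = (1, 0, 0, 0, 0)ᵀ

Let N = A − (1)·I. We want v_3 with N^3 v_3 = 0 but N^2 v_3 ≠ 0; then v_{j-1} := N · v_j for j = 3, …, 2.

Pick v_3 = (1, 0, 0, 0, 0)ᵀ.
Then v_2 = N · v_3 = (4, -3, -4, 10, 2)ᵀ.
Then v_1 = N · v_2 = (1, -2, -1, 2, 0)ᵀ.

Sanity check: (A − (1)·I) v_1 = (0, 0, 0, 0, 0)ᵀ = 0. ✓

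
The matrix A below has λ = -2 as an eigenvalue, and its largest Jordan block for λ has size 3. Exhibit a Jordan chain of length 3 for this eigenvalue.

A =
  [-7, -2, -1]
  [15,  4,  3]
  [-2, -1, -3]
A Jordan chain for λ = -2 of length 3:
v_1 = (-3, 9, -3)ᵀ
v_2 = (-5, 15, -2)ᵀ
v_3 = (1, 0, 0)ᵀ

Let N = A − (-2)·I. We want v_3 with N^3 v_3 = 0 but N^2 v_3 ≠ 0; then v_{j-1} := N · v_j for j = 3, …, 2.

Pick v_3 = (1, 0, 0)ᵀ.
Then v_2 = N · v_3 = (-5, 15, -2)ᵀ.
Then v_1 = N · v_2 = (-3, 9, -3)ᵀ.

Sanity check: (A − (-2)·I) v_1 = (0, 0, 0)ᵀ = 0. ✓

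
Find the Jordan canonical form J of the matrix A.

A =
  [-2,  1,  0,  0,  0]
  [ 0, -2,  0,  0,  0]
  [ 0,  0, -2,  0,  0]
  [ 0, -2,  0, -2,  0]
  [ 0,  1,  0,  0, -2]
J_2(-2) ⊕ J_1(-2) ⊕ J_1(-2) ⊕ J_1(-2)

The characteristic polynomial is
  det(x·I − A) = x^5 + 10*x^4 + 40*x^3 + 80*x^2 + 80*x + 32 = (x + 2)^5

Eigenvalues and multiplicities (the geometric multiplicity of λ is n − rank(A − λI), which equals the number of Jordan blocks for λ):
  λ = -2: algebraic multiplicity = 5, geometric multiplicity = 4

Determining the block sizes for each eigenvalue:
  λ = -2: 4 blocks summing to 5 forces exactly one block of size 2 and the rest size 1 → block sizes [2, 1, 1, 1]

Assembling the blocks gives a Jordan form
J =
  [-2,  1,  0,  0,  0]
  [ 0, -2,  0,  0,  0]
  [ 0,  0, -2,  0,  0]
  [ 0,  0,  0, -2,  0]
  [ 0,  0,  0,  0, -2]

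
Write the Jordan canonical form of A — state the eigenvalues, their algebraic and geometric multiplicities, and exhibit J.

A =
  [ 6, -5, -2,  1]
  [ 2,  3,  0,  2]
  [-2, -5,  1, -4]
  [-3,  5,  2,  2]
J_2(3) ⊕ J_2(3)

The characteristic polynomial is
  det(x·I − A) = x^4 - 12*x^3 + 54*x^2 - 108*x + 81 = (x - 3)^4

Eigenvalues and multiplicities (the geometric multiplicity of λ is n − rank(A − λI), which equals the number of Jordan blocks for λ):
  λ = 3: algebraic multiplicity = 4, geometric multiplicity = 2

Determining the block sizes for each eigenvalue:
  λ = 3: with am = 4 and gm = 2, the partition is not yet determined (e.g. several partitions of 4 into 2 parts exist). Let N = A − (3)·I. Computing rank(N^1) = 2, rank(N^2) = 0; the number of blocks of size ≥ j is rank(N^{j−1}) − rank(N^j), giving [2, 2]. So we have 2 block(s) of size 2 → block sizes [2, 2]

Assembling the blocks gives a Jordan form
J =
  [3, 1, 0, 0]
  [0, 3, 0, 0]
  [0, 0, 3, 1]
  [0, 0, 0, 3]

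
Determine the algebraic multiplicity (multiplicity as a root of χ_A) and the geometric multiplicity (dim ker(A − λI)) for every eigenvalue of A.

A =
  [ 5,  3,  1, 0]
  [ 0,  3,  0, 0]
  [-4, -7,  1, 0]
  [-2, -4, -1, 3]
λ = 3: alg = 4, geom = 2

Step 1 — factor the characteristic polynomial to read off the algebraic multiplicities:
  χ_A(x) = (x - 3)^4

Step 2 — compute geometric multiplicities via the rank-nullity identity g(λ) = n − rank(A − λI):
  rank(A − (3)·I) = 2, so dim ker(A − (3)·I) = n − 2 = 2

Summary:
  λ = 3: algebraic multiplicity = 4, geometric multiplicity = 2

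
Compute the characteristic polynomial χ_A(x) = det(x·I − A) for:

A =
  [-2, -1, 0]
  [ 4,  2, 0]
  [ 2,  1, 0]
x^3

Expanding det(x·I − A) (e.g. by cofactor expansion or by noting that A is similar to its Jordan form J, which has the same characteristic polynomial as A) gives
  χ_A(x) = x^3
which factors as x^3. The eigenvalues (with algebraic multiplicities) are λ = 0 with multiplicity 3.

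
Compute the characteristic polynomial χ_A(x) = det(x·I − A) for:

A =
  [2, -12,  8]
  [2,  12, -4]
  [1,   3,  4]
x^3 - 18*x^2 + 108*x - 216

Expanding det(x·I − A) (e.g. by cofactor expansion or by noting that A is similar to its Jordan form J, which has the same characteristic polynomial as A) gives
  χ_A(x) = x^3 - 18*x^2 + 108*x - 216
which factors as (x - 6)^3. The eigenvalues (with algebraic multiplicities) are λ = 6 with multiplicity 3.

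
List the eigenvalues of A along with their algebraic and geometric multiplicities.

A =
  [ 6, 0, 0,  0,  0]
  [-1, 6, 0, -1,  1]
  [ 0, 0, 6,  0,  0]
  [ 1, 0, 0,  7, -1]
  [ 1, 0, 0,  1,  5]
λ = 6: alg = 5, geom = 4

Step 1 — factor the characteristic polynomial to read off the algebraic multiplicities:
  χ_A(x) = (x - 6)^5

Step 2 — compute geometric multiplicities via the rank-nullity identity g(λ) = n − rank(A − λI):
  rank(A − (6)·I) = 1, so dim ker(A − (6)·I) = n − 1 = 4

Summary:
  λ = 6: algebraic multiplicity = 5, geometric multiplicity = 4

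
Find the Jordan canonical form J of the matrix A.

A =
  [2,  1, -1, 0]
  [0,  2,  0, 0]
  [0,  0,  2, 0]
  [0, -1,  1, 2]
J_2(2) ⊕ J_1(2) ⊕ J_1(2)

The characteristic polynomial is
  det(x·I − A) = x^4 - 8*x^3 + 24*x^2 - 32*x + 16 = (x - 2)^4

Eigenvalues and multiplicities (the geometric multiplicity of λ is n − rank(A − λI), which equals the number of Jordan blocks for λ):
  λ = 2: algebraic multiplicity = 4, geometric multiplicity = 3

Determining the block sizes for each eigenvalue:
  λ = 2: 3 blocks summing to 4 forces exactly one block of size 2 and the rest size 1 → block sizes [2, 1, 1]

Assembling the blocks gives a Jordan form
J =
  [2, 1, 0, 0]
  [0, 2, 0, 0]
  [0, 0, 2, 0]
  [0, 0, 0, 2]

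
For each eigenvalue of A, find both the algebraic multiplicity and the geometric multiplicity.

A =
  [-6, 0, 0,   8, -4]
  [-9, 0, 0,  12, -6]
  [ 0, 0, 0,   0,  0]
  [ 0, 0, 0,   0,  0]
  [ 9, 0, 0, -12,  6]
λ = 0: alg = 5, geom = 4

Step 1 — factor the characteristic polynomial to read off the algebraic multiplicities:
  χ_A(x) = x^5

Step 2 — compute geometric multiplicities via the rank-nullity identity g(λ) = n − rank(A − λI):
  rank(A − (0)·I) = 1, so dim ker(A − (0)·I) = n − 1 = 4

Summary:
  λ = 0: algebraic multiplicity = 5, geometric multiplicity = 4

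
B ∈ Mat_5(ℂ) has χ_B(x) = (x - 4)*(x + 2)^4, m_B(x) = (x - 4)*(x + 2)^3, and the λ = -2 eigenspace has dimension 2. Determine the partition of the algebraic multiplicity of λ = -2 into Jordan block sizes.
Block sizes for λ = -2: [3, 1]

Step 1 — from the characteristic polynomial, algebraic multiplicity of λ = -2 is 4. From dim ker(B − (-2)·I) = 2, there are exactly 2 Jordan blocks for λ = -2.
Step 2 — from the minimal polynomial, the factor (x + 2)^3 tells us the largest block for λ = -2 has size 3.
Step 3 — with total size 4, 2 blocks, and largest block 3, the block sizes (in nonincreasing order) are [3, 1].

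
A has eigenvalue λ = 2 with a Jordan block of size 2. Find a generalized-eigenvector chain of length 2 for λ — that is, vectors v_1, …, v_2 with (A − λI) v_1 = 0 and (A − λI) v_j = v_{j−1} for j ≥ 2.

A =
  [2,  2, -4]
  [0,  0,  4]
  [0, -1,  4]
A Jordan chain for λ = 2 of length 2:
v_1 = (2, -2, -1)ᵀ
v_2 = (0, 1, 0)ᵀ

Let N = A − (2)·I. We want v_2 with N^2 v_2 = 0 but N^1 v_2 ≠ 0; then v_{j-1} := N · v_j for j = 2, …, 2.

Pick v_2 = (0, 1, 0)ᵀ.
Then v_1 = N · v_2 = (2, -2, -1)ᵀ.

Sanity check: (A − (2)·I) v_1 = (0, 0, 0)ᵀ = 0. ✓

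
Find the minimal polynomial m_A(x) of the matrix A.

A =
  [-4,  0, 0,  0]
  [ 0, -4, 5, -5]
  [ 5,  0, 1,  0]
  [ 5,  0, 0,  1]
x^2 + 3*x - 4

The characteristic polynomial is χ_A(x) = (x - 1)^2*(x + 4)^2, so the eigenvalues are known. The minimal polynomial is
  m_A(x) = Π_λ (x − λ)^{k_λ}
where k_λ is the size of the *largest* Jordan block for λ (equivalently, the smallest k with (A − λI)^k v = 0 for every generalised eigenvector v of λ).

  λ = -4: largest Jordan block has size 1, contributing (x + 4)
  λ = 1: largest Jordan block has size 1, contributing (x − 1)

So m_A(x) = (x - 1)*(x + 4) = x^2 + 3*x - 4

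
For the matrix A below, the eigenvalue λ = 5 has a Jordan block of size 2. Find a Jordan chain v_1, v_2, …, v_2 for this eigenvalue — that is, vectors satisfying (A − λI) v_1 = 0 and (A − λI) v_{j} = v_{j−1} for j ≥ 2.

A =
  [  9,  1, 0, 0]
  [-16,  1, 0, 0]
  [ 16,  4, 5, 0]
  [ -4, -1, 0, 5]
A Jordan chain for λ = 5 of length 2:
v_1 = (4, -16, 16, -4)ᵀ
v_2 = (1, 0, 0, 0)ᵀ

Let N = A − (5)·I. We want v_2 with N^2 v_2 = 0 but N^1 v_2 ≠ 0; then v_{j-1} := N · v_j for j = 2, …, 2.

Pick v_2 = (1, 0, 0, 0)ᵀ.
Then v_1 = N · v_2 = (4, -16, 16, -4)ᵀ.

Sanity check: (A − (5)·I) v_1 = (0, 0, 0, 0)ᵀ = 0. ✓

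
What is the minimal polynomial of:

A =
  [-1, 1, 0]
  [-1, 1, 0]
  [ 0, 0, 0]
x^2

The characteristic polynomial is χ_A(x) = x^3, so the eigenvalues are known. The minimal polynomial is
  m_A(x) = Π_λ (x − λ)^{k_λ}
where k_λ is the size of the *largest* Jordan block for λ (equivalently, the smallest k with (A − λI)^k v = 0 for every generalised eigenvector v of λ).

  λ = 0: largest Jordan block has size 2, contributing (x − 0)^2

So m_A(x) = x^2 = x^2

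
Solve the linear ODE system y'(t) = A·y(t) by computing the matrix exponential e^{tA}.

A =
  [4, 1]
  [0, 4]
e^{tA} =
  [exp(4*t), t*exp(4*t)]
  [0, exp(4*t)]

Strategy: write A = P · J · P⁻¹ where J is a Jordan canonical form, so e^{tA} = P · e^{tJ} · P⁻¹, and e^{tJ} can be computed block-by-block.

A has Jordan form
J =
  [4, 1]
  [0, 4]
(up to reordering of blocks).

Per-block formulas:
  For a 2×2 Jordan block J_2(4): exp(t · J_2(4)) = e^(4t)·(I + t·N), where N is the 2×2 nilpotent shift.

After assembling e^{tJ} and conjugating by P, we get:

e^{tA} =
  [exp(4*t), t*exp(4*t)]
  [0, exp(4*t)]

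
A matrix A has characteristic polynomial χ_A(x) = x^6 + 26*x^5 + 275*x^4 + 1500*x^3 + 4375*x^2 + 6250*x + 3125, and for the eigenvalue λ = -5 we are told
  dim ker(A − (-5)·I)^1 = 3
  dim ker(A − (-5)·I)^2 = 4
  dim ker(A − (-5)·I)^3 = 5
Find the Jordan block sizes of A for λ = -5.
Block sizes for λ = -5: [3, 1, 1]

From the dimensions of kernels of powers, the number of Jordan blocks of size at least j is d_j − d_{j−1} where d_j = dim ker(N^j) (with d_0 = 0). Computing the differences gives [3, 1, 1].
The number of blocks of size exactly k is (#blocks of size ≥ k) − (#blocks of size ≥ k + 1), so the partition is: 2 block(s) of size 1, 1 block(s) of size 3.
In nonincreasing order the block sizes are [3, 1, 1].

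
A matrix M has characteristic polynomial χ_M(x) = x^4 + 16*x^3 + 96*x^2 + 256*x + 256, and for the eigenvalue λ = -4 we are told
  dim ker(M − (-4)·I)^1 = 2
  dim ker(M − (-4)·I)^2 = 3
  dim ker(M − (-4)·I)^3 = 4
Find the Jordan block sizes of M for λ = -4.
Block sizes for λ = -4: [3, 1]

From the dimensions of kernels of powers, the number of Jordan blocks of size at least j is d_j − d_{j−1} where d_j = dim ker(N^j) (with d_0 = 0). Computing the differences gives [2, 1, 1].
The number of blocks of size exactly k is (#blocks of size ≥ k) − (#blocks of size ≥ k + 1), so the partition is: 1 block(s) of size 1, 1 block(s) of size 3.
In nonincreasing order the block sizes are [3, 1].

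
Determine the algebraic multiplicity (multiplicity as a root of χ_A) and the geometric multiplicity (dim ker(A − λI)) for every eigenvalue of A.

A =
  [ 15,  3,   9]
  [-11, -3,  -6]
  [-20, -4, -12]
λ = 0: alg = 3, geom = 1

Step 1 — factor the characteristic polynomial to read off the algebraic multiplicities:
  χ_A(x) = x^3

Step 2 — compute geometric multiplicities via the rank-nullity identity g(λ) = n − rank(A − λI):
  rank(A − (0)·I) = 2, so dim ker(A − (0)·I) = n − 2 = 1

Summary:
  λ = 0: algebraic multiplicity = 3, geometric multiplicity = 1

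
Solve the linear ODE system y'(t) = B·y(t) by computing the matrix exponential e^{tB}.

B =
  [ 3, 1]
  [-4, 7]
e^{tB} =
  [-2*t*exp(5*t) + exp(5*t), t*exp(5*t)]
  [-4*t*exp(5*t), 2*t*exp(5*t) + exp(5*t)]

Strategy: write B = P · J · P⁻¹ where J is a Jordan canonical form, so e^{tB} = P · e^{tJ} · P⁻¹, and e^{tJ} can be computed block-by-block.

B has Jordan form
J =
  [5, 1]
  [0, 5]
(up to reordering of blocks).

Per-block formulas:
  For a 2×2 Jordan block J_2(5): exp(t · J_2(5)) = e^(5t)·(I + t·N), where N is the 2×2 nilpotent shift.

After assembling e^{tJ} and conjugating by P, we get:

e^{tB} =
  [-2*t*exp(5*t) + exp(5*t), t*exp(5*t)]
  [-4*t*exp(5*t), 2*t*exp(5*t) + exp(5*t)]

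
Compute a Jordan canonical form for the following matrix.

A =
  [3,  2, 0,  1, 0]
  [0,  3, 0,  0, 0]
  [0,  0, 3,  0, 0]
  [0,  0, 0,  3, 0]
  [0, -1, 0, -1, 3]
J_2(3) ⊕ J_2(3) ⊕ J_1(3)

The characteristic polynomial is
  det(x·I − A) = x^5 - 15*x^4 + 90*x^3 - 270*x^2 + 405*x - 243 = (x - 3)^5

Eigenvalues and multiplicities (the geometric multiplicity of λ is n − rank(A − λI), which equals the number of Jordan blocks for λ):
  λ = 3: algebraic multiplicity = 5, geometric multiplicity = 3

Determining the block sizes for each eigenvalue:
  λ = 3: with am = 5 and gm = 3, the partition is not yet determined (e.g. several partitions of 5 into 3 parts exist). Let N = A − (3)·I. Computing rank(N^1) = 2, rank(N^2) = 0; the number of blocks of size ≥ j is rank(N^{j−1}) − rank(N^j), giving [3, 2]. So we have 2 block(s) of size 2, 1 block(s) of size 1 → block sizes [2, 2, 1]

Assembling the blocks gives a Jordan form
J =
  [3, 1, 0, 0, 0]
  [0, 3, 0, 0, 0]
  [0, 0, 3, 1, 0]
  [0, 0, 0, 3, 0]
  [0, 0, 0, 0, 3]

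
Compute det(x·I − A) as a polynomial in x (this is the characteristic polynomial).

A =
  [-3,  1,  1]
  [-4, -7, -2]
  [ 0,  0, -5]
x^3 + 15*x^2 + 75*x + 125

Expanding det(x·I − A) (e.g. by cofactor expansion or by noting that A is similar to its Jordan form J, which has the same characteristic polynomial as A) gives
  χ_A(x) = x^3 + 15*x^2 + 75*x + 125
which factors as (x + 5)^3. The eigenvalues (with algebraic multiplicities) are λ = -5 with multiplicity 3.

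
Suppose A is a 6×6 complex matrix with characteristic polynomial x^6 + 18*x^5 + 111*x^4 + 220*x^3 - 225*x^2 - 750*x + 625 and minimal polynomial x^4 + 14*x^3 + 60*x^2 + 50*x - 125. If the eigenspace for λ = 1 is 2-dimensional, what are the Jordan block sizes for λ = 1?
Block sizes for λ = 1: [1, 1]

Step 1 — from the characteristic polynomial, algebraic multiplicity of λ = 1 is 2. From dim ker(A − (1)·I) = 2, there are exactly 2 Jordan blocks for λ = 1.
Step 2 — from the minimal polynomial, the factor (x − 1) tells us the largest block for λ = 1 has size 1.
Step 3 — with total size 2, 2 blocks, and largest block 1, the block sizes (in nonincreasing order) are [1, 1].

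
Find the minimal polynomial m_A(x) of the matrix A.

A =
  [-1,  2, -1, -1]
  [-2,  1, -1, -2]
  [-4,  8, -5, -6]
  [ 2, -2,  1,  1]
x^3 + 3*x^2 + 3*x + 1

The characteristic polynomial is χ_A(x) = (x + 1)^4, so the eigenvalues are known. The minimal polynomial is
  m_A(x) = Π_λ (x − λ)^{k_λ}
where k_λ is the size of the *largest* Jordan block for λ (equivalently, the smallest k with (A − λI)^k v = 0 for every generalised eigenvector v of λ).

  λ = -1: largest Jordan block has size 3, contributing (x + 1)^3

So m_A(x) = (x + 1)^3 = x^3 + 3*x^2 + 3*x + 1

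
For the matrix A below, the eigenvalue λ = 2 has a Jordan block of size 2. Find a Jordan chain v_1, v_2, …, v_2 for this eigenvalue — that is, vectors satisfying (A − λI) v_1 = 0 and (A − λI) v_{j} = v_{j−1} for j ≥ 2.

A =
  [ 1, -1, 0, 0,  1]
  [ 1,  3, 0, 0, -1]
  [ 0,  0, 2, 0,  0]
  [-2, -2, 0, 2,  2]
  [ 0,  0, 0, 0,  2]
A Jordan chain for λ = 2 of length 2:
v_1 = (-1, 1, 0, -2, 0)ᵀ
v_2 = (1, 0, 0, 0, 0)ᵀ

Let N = A − (2)·I. We want v_2 with N^2 v_2 = 0 but N^1 v_2 ≠ 0; then v_{j-1} := N · v_j for j = 2, …, 2.

Pick v_2 = (1, 0, 0, 0, 0)ᵀ.
Then v_1 = N · v_2 = (-1, 1, 0, -2, 0)ᵀ.

Sanity check: (A − (2)·I) v_1 = (0, 0, 0, 0, 0)ᵀ = 0. ✓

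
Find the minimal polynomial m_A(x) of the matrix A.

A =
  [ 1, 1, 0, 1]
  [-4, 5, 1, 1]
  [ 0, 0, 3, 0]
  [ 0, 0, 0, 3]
x^3 - 9*x^2 + 27*x - 27

The characteristic polynomial is χ_A(x) = (x - 3)^4, so the eigenvalues are known. The minimal polynomial is
  m_A(x) = Π_λ (x − λ)^{k_λ}
where k_λ is the size of the *largest* Jordan block for λ (equivalently, the smallest k with (A − λI)^k v = 0 for every generalised eigenvector v of λ).

  λ = 3: largest Jordan block has size 3, contributing (x − 3)^3

So m_A(x) = (x - 3)^3 = x^3 - 9*x^2 + 27*x - 27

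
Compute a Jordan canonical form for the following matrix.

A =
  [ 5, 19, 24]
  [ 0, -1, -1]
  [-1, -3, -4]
J_3(0)

The characteristic polynomial is
  det(x·I − A) = x^3

Eigenvalues and multiplicities (the geometric multiplicity of λ is n − rank(A − λI), which equals the number of Jordan blocks for λ):
  λ = 0: algebraic multiplicity = 3, geometric multiplicity = 1

Determining the block sizes for each eigenvalue:
  λ = 0: one block (gm = 1), so the single block has size am = 3 → block sizes [3]

Assembling the blocks gives a Jordan form
J =
  [0, 1, 0]
  [0, 0, 1]
  [0, 0, 0]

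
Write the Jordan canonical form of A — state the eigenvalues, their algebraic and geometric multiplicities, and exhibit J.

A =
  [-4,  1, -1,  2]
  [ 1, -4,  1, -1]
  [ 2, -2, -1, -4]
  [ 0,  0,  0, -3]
J_3(-3) ⊕ J_1(-3)

The characteristic polynomial is
  det(x·I − A) = x^4 + 12*x^3 + 54*x^2 + 108*x + 81 = (x + 3)^4

Eigenvalues and multiplicities (the geometric multiplicity of λ is n − rank(A − λI), which equals the number of Jordan blocks for λ):
  λ = -3: algebraic multiplicity = 4, geometric multiplicity = 2

Determining the block sizes for each eigenvalue:
  λ = -3: with am = 4 and gm = 2, the partition is not yet determined (e.g. several partitions of 4 into 2 parts exist). Let N = A − (-3)·I. Computing rank(N^1) = 2, rank(N^2) = 1, rank(N^3) = 0; the number of blocks of size ≥ j is rank(N^{j−1}) − rank(N^j), giving [2, 1, 1]. So we have 1 block(s) of size 3, 1 block(s) of size 1 → block sizes [3, 1]

Assembling the blocks gives a Jordan form
J =
  [-3,  1,  0,  0]
  [ 0, -3,  1,  0]
  [ 0,  0, -3,  0]
  [ 0,  0,  0, -3]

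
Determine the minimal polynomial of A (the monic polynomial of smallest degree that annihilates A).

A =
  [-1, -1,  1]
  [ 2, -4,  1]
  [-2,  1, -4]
x^2 + 6*x + 9

The characteristic polynomial is χ_A(x) = (x + 3)^3, so the eigenvalues are known. The minimal polynomial is
  m_A(x) = Π_λ (x − λ)^{k_λ}
where k_λ is the size of the *largest* Jordan block for λ (equivalently, the smallest k with (A − λI)^k v = 0 for every generalised eigenvector v of λ).

  λ = -3: largest Jordan block has size 2, contributing (x + 3)^2

So m_A(x) = (x + 3)^2 = x^2 + 6*x + 9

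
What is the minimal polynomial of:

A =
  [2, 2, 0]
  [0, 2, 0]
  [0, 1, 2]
x^2 - 4*x + 4

The characteristic polynomial is χ_A(x) = (x - 2)^3, so the eigenvalues are known. The minimal polynomial is
  m_A(x) = Π_λ (x − λ)^{k_λ}
where k_λ is the size of the *largest* Jordan block for λ (equivalently, the smallest k with (A − λI)^k v = 0 for every generalised eigenvector v of λ).

  λ = 2: largest Jordan block has size 2, contributing (x − 2)^2

So m_A(x) = (x - 2)^2 = x^2 - 4*x + 4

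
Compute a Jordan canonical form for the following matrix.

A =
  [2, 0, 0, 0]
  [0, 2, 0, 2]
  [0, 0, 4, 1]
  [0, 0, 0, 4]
J_1(2) ⊕ J_1(2) ⊕ J_2(4)

The characteristic polynomial is
  det(x·I − A) = x^4 - 12*x^3 + 52*x^2 - 96*x + 64 = (x - 4)^2*(x - 2)^2

Eigenvalues and multiplicities (the geometric multiplicity of λ is n − rank(A − λI), which equals the number of Jordan blocks for λ):
  λ = 2: algebraic multiplicity = 2, geometric multiplicity = 2
  λ = 4: algebraic multiplicity = 2, geometric multiplicity = 1

Determining the block sizes for each eigenvalue:
  λ = 2: gm = am = 2, so every block has size 1 → block sizes [1, 1]
  λ = 4: one block (gm = 1), so the single block has size am = 2 → block sizes [2]

Assembling the blocks gives a Jordan form
J =
  [2, 0, 0, 0]
  [0, 2, 0, 0]
  [0, 0, 4, 1]
  [0, 0, 0, 4]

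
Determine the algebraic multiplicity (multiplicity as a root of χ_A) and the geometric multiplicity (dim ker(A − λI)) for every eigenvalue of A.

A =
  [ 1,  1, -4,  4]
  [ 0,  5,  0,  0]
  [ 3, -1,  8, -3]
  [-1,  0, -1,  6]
λ = 5: alg = 4, geom = 2

Step 1 — factor the characteristic polynomial to read off the algebraic multiplicities:
  χ_A(x) = (x - 5)^4

Step 2 — compute geometric multiplicities via the rank-nullity identity g(λ) = n − rank(A − λI):
  rank(A − (5)·I) = 2, so dim ker(A − (5)·I) = n − 2 = 2

Summary:
  λ = 5: algebraic multiplicity = 4, geometric multiplicity = 2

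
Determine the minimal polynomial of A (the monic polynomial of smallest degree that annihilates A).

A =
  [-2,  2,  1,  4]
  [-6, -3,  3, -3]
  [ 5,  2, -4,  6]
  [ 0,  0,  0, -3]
x^3 + 9*x^2 + 27*x + 27

The characteristic polynomial is χ_A(x) = (x + 3)^4, so the eigenvalues are known. The minimal polynomial is
  m_A(x) = Π_λ (x − λ)^{k_λ}
where k_λ is the size of the *largest* Jordan block for λ (equivalently, the smallest k with (A − λI)^k v = 0 for every generalised eigenvector v of λ).

  λ = -3: largest Jordan block has size 3, contributing (x + 3)^3

So m_A(x) = (x + 3)^3 = x^3 + 9*x^2 + 27*x + 27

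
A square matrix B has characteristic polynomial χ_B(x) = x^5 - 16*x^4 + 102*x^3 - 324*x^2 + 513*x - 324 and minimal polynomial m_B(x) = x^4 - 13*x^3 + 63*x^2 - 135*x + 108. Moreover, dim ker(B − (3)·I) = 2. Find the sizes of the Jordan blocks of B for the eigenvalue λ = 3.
Block sizes for λ = 3: [3, 1]

Step 1 — from the characteristic polynomial, algebraic multiplicity of λ = 3 is 4. From dim ker(B − (3)·I) = 2, there are exactly 2 Jordan blocks for λ = 3.
Step 2 — from the minimal polynomial, the factor (x − 3)^3 tells us the largest block for λ = 3 has size 3.
Step 3 — with total size 4, 2 blocks, and largest block 3, the block sizes (in nonincreasing order) are [3, 1].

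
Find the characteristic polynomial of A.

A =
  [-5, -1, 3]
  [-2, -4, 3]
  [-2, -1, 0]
x^3 + 9*x^2 + 27*x + 27

Expanding det(x·I − A) (e.g. by cofactor expansion or by noting that A is similar to its Jordan form J, which has the same characteristic polynomial as A) gives
  χ_A(x) = x^3 + 9*x^2 + 27*x + 27
which factors as (x + 3)^3. The eigenvalues (with algebraic multiplicities) are λ = -3 with multiplicity 3.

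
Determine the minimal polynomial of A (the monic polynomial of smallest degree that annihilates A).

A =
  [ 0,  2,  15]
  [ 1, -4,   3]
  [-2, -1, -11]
x^3 + 15*x^2 + 75*x + 125

The characteristic polynomial is χ_A(x) = (x + 5)^3, so the eigenvalues are known. The minimal polynomial is
  m_A(x) = Π_λ (x − λ)^{k_λ}
where k_λ is the size of the *largest* Jordan block for λ (equivalently, the smallest k with (A − λI)^k v = 0 for every generalised eigenvector v of λ).

  λ = -5: largest Jordan block has size 3, contributing (x + 5)^3

So m_A(x) = (x + 5)^3 = x^3 + 15*x^2 + 75*x + 125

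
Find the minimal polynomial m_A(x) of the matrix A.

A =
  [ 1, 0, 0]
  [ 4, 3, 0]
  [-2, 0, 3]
x^2 - 4*x + 3

The characteristic polynomial is χ_A(x) = (x - 3)^2*(x - 1), so the eigenvalues are known. The minimal polynomial is
  m_A(x) = Π_λ (x − λ)^{k_λ}
where k_λ is the size of the *largest* Jordan block for λ (equivalently, the smallest k with (A − λI)^k v = 0 for every generalised eigenvector v of λ).

  λ = 1: largest Jordan block has size 1, contributing (x − 1)
  λ = 3: largest Jordan block has size 1, contributing (x − 3)

So m_A(x) = (x - 3)*(x - 1) = x^2 - 4*x + 3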